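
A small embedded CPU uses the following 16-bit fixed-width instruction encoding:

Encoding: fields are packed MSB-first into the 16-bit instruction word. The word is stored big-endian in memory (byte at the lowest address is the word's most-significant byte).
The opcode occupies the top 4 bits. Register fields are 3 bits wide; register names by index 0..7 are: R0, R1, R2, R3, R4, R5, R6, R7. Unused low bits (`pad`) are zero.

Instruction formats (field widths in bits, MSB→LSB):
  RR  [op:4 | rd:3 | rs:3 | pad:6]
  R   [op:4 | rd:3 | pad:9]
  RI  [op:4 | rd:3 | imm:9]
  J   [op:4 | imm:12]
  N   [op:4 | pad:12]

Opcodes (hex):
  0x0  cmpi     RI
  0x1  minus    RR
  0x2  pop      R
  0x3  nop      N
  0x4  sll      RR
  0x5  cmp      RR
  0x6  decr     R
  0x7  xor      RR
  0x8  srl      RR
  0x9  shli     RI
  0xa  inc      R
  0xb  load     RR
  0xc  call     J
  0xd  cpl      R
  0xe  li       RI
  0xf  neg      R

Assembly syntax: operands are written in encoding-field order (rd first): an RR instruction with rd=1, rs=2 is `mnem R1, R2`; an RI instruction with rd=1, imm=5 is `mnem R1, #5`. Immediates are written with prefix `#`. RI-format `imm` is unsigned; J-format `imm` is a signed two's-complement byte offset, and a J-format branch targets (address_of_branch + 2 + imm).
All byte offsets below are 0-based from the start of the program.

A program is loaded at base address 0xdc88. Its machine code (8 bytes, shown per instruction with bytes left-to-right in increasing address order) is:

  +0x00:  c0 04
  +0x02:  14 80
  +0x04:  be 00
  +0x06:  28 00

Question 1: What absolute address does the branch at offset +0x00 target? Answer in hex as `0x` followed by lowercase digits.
off 0x00: read c0 04 as big → 0xc004
  top 4b → 0xc → call [J]
  imm@[11:0]=0x4 ⇒ #4
  target = base 0xdc88 + off 0x00 + 2 + imm 4 = 0xdc8e

0xdc8e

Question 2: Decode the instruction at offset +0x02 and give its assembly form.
minus R2, R2

off 0x02: read 14 80 as big → 0x1480
  op=0x1480>>12=0x1 ⇒ minus (RR)
  rd: (w>>9)&0x7=0x2 → R2
  rs: (w>>6)&0x7=0x2 → R2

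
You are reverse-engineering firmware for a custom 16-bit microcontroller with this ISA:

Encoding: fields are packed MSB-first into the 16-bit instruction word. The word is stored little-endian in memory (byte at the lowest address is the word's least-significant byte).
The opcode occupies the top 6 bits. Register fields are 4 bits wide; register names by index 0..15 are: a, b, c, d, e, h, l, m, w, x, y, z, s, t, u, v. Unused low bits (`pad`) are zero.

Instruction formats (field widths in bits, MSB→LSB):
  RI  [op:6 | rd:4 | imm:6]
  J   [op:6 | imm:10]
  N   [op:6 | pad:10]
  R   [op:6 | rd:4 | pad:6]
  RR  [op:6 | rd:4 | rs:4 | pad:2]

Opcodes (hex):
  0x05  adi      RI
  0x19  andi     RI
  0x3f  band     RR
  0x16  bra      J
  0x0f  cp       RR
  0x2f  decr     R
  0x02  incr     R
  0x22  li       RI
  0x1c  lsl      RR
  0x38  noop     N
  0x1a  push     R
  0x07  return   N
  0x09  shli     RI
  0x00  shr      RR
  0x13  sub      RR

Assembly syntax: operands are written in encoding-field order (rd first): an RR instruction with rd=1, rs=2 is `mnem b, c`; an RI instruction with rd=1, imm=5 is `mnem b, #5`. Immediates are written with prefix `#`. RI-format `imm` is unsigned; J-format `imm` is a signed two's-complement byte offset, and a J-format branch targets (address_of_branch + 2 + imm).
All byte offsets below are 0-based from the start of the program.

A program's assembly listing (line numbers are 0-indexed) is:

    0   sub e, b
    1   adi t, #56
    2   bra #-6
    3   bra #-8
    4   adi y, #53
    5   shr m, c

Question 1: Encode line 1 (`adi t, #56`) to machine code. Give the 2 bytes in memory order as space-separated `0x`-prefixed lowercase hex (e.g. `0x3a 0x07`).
0x78 0x17

line 1 (adi): pack op=0x5:6|rd=13:4|imm=56:6 = 0x1778; little→ 78 17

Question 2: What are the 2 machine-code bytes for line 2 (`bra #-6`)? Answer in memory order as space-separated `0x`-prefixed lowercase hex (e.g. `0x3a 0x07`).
L2: bra op=0x16:6|imm=-6:10 ⇒ 0x5bfa ⇒ little fa 5b

0xfa 0x5b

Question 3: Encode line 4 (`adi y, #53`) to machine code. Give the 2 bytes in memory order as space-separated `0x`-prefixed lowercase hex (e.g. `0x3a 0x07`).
0xb5 0x16

4. adi fields op=0x5:6|rd=10:4|imm=53:6 → word 16b5h → b5 16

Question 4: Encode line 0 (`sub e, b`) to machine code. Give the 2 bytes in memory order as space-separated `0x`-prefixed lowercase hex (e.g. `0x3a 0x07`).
L0: sub op=0x13:6|rd=4:4|rs=1:4|pad=0:2 ⇒ 0x4d04 ⇒ little 04 4d

0x04 0x4d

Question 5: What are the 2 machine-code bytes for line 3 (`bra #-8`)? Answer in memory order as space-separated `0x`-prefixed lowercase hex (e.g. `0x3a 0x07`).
0xf8 0x5b

3. bra fields op=0x16:6|imm=-8:10 → word 5bf8h → f8 5b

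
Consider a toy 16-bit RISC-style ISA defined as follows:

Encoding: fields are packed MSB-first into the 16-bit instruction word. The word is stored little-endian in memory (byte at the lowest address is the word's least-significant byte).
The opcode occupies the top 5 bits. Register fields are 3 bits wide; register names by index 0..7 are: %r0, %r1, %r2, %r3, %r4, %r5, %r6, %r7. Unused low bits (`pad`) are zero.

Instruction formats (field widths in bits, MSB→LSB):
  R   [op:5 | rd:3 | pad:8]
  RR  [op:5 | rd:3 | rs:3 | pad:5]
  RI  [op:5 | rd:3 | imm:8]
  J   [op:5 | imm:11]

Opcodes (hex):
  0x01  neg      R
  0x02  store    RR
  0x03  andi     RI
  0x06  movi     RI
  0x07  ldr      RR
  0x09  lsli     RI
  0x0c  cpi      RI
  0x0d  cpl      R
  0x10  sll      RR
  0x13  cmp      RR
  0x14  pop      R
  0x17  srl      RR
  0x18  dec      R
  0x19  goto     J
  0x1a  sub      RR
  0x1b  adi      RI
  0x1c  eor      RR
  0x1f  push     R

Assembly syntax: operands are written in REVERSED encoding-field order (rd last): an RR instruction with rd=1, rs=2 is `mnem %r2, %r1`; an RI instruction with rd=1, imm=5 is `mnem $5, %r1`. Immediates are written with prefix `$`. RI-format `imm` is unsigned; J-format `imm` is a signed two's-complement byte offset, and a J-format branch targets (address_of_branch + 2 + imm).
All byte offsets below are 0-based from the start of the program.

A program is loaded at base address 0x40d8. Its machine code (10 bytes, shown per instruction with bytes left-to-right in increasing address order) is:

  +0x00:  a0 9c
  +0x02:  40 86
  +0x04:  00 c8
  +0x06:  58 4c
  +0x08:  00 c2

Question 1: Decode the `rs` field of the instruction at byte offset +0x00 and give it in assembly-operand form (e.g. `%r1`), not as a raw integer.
%r5

+0x00: a0 9c ⇒ word 0x9ca0 (little)
  op=0x9ca0>>11=0x13 ⇒ cmp (RR)
  [10:8] rd=4 = %r4
  [7:5] rs=5 = %r5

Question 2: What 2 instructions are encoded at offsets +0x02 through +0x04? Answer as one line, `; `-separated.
sll %r2, %r6; goto $0

[02] 40 86 → 0x8640
  opcode bits[15:11]=0x10: sll/RR
  [10:8] rd=6 = %r6
  [7:5] rs=2 = %r2
[04] 00 c8 → 0xc800
  opcode bits[15:11]=0x19: goto/J
  [10:0] imm=0 = $0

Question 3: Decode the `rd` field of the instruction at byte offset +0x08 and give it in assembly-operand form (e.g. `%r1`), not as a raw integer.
%r2

@+08  little-endian(00 c2) = 0xc200
  op=0xc200>>11=0x18 ⇒ dec (R)
  rd: (w>>8)&0x7=0x2 → %r2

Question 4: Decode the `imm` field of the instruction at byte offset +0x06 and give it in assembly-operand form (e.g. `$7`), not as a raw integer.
off 0x06: read 58 4c as little → 0x4c58
  opcode bits[15:11]=0x9: lsli/RI
  rd: (w>>8)&0x7=0x4 → %r4
  imm: (w>>0)&0xff=0x58 → $88

$88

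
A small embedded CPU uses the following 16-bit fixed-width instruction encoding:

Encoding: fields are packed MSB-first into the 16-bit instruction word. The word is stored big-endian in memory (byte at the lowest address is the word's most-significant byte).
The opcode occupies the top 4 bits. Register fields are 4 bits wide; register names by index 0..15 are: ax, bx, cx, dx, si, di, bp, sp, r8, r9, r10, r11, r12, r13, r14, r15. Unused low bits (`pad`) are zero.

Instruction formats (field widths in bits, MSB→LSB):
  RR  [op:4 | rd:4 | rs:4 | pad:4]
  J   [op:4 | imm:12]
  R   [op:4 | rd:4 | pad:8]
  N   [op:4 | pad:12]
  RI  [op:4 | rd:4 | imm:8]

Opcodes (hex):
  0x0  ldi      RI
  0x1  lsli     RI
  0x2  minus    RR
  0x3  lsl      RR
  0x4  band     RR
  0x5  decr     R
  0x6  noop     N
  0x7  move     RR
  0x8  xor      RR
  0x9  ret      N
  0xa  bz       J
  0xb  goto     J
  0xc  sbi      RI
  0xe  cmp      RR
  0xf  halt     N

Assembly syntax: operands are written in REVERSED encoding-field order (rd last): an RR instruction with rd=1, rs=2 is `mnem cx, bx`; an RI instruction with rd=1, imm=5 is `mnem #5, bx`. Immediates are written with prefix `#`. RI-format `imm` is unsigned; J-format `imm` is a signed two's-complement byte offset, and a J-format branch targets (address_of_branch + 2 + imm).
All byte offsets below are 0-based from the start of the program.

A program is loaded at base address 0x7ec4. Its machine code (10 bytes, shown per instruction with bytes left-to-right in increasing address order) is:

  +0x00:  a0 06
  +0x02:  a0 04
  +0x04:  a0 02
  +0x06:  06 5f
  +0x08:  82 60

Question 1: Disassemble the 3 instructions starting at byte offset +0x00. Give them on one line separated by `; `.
bz #6; bz #4; bz #2

+0x00: a0 06 ⇒ word 0xa006 (big)
  opcode bits[15:12]=0xa: bz/J
  [11:0] imm=6 = #6
+0x02: a0 04 ⇒ word 0xa004 (big)
  opcode bits[15:12]=0xa: bz/J
  [11:0] imm=4 = #4
+0x04: a0 02 ⇒ word 0xa002 (big)
  opcode bits[15:12]=0xa: bz/J
  [11:0] imm=2 = #2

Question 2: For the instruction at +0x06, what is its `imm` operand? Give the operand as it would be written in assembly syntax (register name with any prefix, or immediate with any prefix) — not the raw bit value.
+0x06: 06 5f ⇒ word 0x065f (big)
  op=0x065f>>12=0x0 ⇒ ldi (RI)
  rd@[11:8]=0x6 ⇒ bp
  imm@[7:0]=0x5f ⇒ #95

#95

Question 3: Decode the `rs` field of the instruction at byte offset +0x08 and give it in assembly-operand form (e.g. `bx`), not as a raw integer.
bp

+0x08: 82 60 ⇒ word 0x8260 (big)
  top 4b → 0x8 → xor [RR]
  rd: (w>>8)&0xf=0x2 → cx
  rs: (w>>4)&0xf=0x6 → bp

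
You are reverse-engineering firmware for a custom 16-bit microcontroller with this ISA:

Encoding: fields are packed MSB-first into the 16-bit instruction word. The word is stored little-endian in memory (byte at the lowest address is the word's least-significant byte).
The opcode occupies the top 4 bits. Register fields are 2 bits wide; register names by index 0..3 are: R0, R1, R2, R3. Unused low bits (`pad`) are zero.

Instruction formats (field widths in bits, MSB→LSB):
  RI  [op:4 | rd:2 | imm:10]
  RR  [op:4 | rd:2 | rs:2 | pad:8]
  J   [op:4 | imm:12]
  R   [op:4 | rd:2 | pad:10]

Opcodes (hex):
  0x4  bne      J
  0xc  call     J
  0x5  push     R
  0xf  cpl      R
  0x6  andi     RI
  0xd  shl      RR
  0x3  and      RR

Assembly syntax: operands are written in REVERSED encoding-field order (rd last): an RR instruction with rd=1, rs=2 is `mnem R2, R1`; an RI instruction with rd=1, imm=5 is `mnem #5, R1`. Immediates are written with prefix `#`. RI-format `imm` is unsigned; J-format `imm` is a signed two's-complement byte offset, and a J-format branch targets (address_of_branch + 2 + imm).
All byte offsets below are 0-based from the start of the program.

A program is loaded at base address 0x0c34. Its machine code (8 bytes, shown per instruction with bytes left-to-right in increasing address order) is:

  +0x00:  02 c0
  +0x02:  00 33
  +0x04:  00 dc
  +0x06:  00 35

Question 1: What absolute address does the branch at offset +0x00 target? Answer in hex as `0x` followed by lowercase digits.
off 0x00: read 02 c0 as little → 0xc002
  opcode bits[15:12]=0xc: call/J
  imm@[11:0]=0x2 ⇒ #2
  target = base 0x0c34 + off 0x00 + 2 + imm 2 = 0x0c38

0x0c38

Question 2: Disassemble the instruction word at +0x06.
and R1, R1

+0x06: 00 35 ⇒ word 0x3500 (little)
  opcode bits[15:12]=0x3: and/RR
  [11:10] rd=1 = R1
  [9:8] rs=1 = R1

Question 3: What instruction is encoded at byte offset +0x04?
shl R0, R3

[04] 00 dc → 0xdc00
  opcode bits[15:12]=0xd: shl/RR
  [11:10] rd=3 = R3
  [9:8] rs=0 = R0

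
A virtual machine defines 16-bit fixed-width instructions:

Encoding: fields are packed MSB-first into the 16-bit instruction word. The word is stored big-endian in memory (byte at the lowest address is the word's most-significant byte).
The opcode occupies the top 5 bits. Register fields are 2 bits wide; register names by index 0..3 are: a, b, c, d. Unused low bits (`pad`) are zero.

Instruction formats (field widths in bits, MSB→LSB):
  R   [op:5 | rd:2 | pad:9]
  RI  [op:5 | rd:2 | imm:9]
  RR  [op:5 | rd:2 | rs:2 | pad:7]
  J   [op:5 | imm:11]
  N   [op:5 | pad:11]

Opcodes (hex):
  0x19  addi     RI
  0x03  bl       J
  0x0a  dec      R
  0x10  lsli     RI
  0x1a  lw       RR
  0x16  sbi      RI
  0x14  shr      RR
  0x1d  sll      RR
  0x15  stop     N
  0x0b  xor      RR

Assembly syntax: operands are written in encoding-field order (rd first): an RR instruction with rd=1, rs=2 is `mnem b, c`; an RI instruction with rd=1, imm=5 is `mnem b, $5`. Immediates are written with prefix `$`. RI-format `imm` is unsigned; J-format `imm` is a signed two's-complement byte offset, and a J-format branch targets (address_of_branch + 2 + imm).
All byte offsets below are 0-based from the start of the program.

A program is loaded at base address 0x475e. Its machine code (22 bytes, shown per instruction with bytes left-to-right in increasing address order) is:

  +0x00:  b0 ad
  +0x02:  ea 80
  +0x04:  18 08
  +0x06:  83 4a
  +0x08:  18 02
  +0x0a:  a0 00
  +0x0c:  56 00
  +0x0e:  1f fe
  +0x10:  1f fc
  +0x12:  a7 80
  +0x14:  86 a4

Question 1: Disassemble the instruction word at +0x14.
lsli d, $164

+0x14: 86 a4 ⇒ word 0x86a4 (big)
  op=0x86a4>>11=0x10 ⇒ lsli (RI)
  rd: (w>>9)&0x3=0x3 → d
  imm: (w>>0)&0x1ff=0xa4 → $164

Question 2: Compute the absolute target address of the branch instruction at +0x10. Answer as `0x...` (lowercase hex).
0x476c

off 0x10: read 1f fc as big → 0x1ffc
  op=0x1ffc>>11=0x3 ⇒ bl (J)
  [10:0] imm=2044 (s11→-4) = $-4
  target = base 0x475e + off 0x10 + 2 + imm -4 = 0x476c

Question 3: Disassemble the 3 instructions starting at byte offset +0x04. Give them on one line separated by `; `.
bl $8; lsli b, $330; bl $2

off 0x04: read 18 08 as big → 0x1808
  opcode bits[15:11]=0x3: bl/J
  imm@[10:0]=0x8 ⇒ $8
off 0x06: read 83 4a as big → 0x834a
  opcode bits[15:11]=0x10: lsli/RI
  rd@[10:9]=0x1 ⇒ b
  imm@[8:0]=0x14a ⇒ $330
off 0x08: read 18 02 as big → 0x1802
  opcode bits[15:11]=0x3: bl/J
  imm@[10:0]=0x2 ⇒ $2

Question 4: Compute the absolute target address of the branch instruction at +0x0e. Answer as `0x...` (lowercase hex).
0x476c

@+0e  big-endian(1f fe) = 0x1ffe
  opcode bits[15:11]=0x3: bl/J
  imm: (w>>0)&0x7ff=0x7fe (s11→-2) → $-2
  target = base 0x475e + off 0x0e + 2 + imm -2 = 0x476c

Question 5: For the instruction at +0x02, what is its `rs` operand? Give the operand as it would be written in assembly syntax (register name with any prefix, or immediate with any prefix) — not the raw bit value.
off 0x02: read ea 80 as big → 0xea80
  top 5b → 0x1d → sll [RR]
  rd@[10:9]=0x1 ⇒ b
  rs@[8:7]=0x1 ⇒ b

b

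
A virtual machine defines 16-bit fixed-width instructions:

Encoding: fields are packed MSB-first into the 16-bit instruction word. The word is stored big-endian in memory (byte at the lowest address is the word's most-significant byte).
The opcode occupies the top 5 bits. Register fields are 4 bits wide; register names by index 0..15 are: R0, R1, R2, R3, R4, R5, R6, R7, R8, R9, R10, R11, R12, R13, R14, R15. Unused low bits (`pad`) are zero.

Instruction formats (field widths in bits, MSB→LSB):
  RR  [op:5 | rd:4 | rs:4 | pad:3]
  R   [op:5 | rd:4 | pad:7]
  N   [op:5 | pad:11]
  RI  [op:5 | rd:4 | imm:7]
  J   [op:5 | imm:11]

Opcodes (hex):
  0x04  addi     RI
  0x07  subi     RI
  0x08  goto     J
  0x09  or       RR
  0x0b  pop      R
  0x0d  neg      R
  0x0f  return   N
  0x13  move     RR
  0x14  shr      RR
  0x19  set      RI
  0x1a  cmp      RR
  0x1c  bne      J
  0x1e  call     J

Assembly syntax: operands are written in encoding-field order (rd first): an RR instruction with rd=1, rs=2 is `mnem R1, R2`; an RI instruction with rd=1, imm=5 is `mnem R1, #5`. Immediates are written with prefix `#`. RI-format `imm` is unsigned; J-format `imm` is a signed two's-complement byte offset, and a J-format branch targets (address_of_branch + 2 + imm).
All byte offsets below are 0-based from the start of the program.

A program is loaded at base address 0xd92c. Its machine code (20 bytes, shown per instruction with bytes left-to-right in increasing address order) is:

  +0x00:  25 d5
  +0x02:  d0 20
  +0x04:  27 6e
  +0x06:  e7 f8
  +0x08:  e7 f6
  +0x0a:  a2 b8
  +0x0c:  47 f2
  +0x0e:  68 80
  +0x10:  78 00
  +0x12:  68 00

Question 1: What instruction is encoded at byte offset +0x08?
bne #-10

+0x08: e7 f6 ⇒ word 0xe7f6 (big)
  top 5b → 0x1c → bne [J]
  [10:0] imm=2038 (s11→-10) = #-10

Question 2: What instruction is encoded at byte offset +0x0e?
neg R1

+0x0e: 68 80 ⇒ word 0x6880 (big)
  op=0x6880>>11=0xd ⇒ neg (R)
  [10:7] rd=1 = R1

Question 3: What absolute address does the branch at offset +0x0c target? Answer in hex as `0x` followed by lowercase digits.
+0x0c: 47 f2 ⇒ word 0x47f2 (big)
  op=0x47f2>>11=0x8 ⇒ goto (J)
  [10:0] imm=2034 (s11→-14) = #-14
  target = base 0xd92c + off 0x0c + 2 + imm -14 = 0xd92c

0xd92c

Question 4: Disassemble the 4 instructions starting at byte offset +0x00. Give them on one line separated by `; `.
off 0x00: read 25 d5 as big → 0x25d5
  opcode bits[15:11]=0x4: addi/RI
  [10:7] rd=11 = R11
  [6:0] imm=85 = #85
off 0x02: read d0 20 as big → 0xd020
  opcode bits[15:11]=0x1a: cmp/RR
  [10:7] rd=0 = R0
  [6:3] rs=4 = R4
off 0x04: read 27 6e as big → 0x276e
  opcode bits[15:11]=0x4: addi/RI
  [10:7] rd=14 = R14
  [6:0] imm=110 = #110
off 0x06: read e7 f8 as big → 0xe7f8
  opcode bits[15:11]=0x1c: bne/J
  [10:0] imm=2040 (s11→-8) = #-8

addi R11, #85; cmp R0, R4; addi R14, #110; bne #-8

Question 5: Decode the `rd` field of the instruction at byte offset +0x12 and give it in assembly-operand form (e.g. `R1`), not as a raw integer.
@+12  big-endian(68 00) = 0x6800
  op=0x6800>>11=0xd ⇒ neg (R)
  rd: (w>>7)&0xf=0x0 → R0

R0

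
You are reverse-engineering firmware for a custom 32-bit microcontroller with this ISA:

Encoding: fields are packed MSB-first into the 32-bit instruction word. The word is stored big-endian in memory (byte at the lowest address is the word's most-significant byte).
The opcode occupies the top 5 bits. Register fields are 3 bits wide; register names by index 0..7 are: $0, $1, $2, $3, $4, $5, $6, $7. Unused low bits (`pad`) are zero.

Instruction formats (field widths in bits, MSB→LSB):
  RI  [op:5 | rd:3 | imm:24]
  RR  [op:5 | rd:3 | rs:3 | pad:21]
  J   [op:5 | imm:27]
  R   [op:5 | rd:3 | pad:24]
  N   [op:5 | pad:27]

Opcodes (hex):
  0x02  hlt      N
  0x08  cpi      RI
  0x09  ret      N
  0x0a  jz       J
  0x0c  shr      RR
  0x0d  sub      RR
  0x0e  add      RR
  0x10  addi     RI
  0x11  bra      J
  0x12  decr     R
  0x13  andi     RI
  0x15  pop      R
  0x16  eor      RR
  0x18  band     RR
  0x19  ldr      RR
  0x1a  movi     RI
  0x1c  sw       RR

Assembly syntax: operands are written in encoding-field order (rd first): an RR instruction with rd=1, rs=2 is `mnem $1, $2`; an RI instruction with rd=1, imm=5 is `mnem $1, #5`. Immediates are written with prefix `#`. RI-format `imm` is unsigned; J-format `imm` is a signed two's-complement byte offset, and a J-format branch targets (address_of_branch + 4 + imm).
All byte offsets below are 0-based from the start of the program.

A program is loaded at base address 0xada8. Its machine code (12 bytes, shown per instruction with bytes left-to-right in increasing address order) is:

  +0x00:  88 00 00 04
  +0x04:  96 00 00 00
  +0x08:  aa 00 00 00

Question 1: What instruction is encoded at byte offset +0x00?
bra #4

[00] 88 00 00 04 → 0x88000004
  top 5b → 0x11 → bra [J]
  imm: (w>>0)&0x7ffffff=0x4 → #4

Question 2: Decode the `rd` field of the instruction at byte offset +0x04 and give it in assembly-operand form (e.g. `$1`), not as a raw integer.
$6

[04] 96 00 00 00 → 0x96000000
  top 5b → 0x12 → decr [R]
  rd@[26:24]=0x6 ⇒ $6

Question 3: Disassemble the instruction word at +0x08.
pop $2

[08] aa 00 00 00 → 0xaa000000
  op=0xaa000000>>27=0x15 ⇒ pop (R)
  [26:24] rd=2 = $2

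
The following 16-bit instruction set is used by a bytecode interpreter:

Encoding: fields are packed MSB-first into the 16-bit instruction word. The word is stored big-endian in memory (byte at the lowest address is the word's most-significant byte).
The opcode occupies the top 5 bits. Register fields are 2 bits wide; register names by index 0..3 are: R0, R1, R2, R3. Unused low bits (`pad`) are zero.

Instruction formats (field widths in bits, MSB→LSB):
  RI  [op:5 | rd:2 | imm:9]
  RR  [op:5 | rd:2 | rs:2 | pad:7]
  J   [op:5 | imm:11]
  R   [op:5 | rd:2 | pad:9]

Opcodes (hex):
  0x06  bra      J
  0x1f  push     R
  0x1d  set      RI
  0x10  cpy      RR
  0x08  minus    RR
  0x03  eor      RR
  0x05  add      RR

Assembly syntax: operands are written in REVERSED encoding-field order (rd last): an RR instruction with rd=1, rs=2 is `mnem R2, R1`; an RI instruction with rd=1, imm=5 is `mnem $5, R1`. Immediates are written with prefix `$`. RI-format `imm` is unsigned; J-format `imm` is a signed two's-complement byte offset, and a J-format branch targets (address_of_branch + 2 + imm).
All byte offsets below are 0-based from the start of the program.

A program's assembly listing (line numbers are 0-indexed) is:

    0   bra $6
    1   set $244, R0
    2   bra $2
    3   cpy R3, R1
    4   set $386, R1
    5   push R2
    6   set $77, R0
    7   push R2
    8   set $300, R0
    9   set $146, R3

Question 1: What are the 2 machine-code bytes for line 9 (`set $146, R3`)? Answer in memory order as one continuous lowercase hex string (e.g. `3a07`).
ee92

9. set fields op=0x1d:5|rd=3:2|imm=146:9 → word ee92h → ee 92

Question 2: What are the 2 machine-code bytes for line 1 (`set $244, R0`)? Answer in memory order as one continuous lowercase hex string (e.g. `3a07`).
e8f4

1. set fields op=0x1d:5|rd=0:2|imm=244:9 → word e8f4h → e8 f4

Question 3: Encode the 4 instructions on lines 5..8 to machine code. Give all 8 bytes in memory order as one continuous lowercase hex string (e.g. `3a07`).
fc00e84dfc00e92c

line 5 (push): pack op=0x1f:5|rd=2:2|pad=0:9 = 0xfc00; big→ fc 00
line 6 (set): pack op=0x1d:5|rd=0:2|imm=77:9 = 0xe84d; big→ e8 4d
line 7 (push): pack op=0x1f:5|rd=2:2|pad=0:9 = 0xfc00; big→ fc 00
line 8 (set): pack op=0x1d:5|rd=0:2|imm=300:9 = 0xe92c; big→ e9 2c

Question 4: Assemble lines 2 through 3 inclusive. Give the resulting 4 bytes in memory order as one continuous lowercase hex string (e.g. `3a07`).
30028380

2. bra fields op=0x6:5|imm=2:11 → word 3002h → 30 02
3. cpy fields op=0x10:5|rd=1:2|rs=3:2|pad=0:7 → word 8380h → 83 80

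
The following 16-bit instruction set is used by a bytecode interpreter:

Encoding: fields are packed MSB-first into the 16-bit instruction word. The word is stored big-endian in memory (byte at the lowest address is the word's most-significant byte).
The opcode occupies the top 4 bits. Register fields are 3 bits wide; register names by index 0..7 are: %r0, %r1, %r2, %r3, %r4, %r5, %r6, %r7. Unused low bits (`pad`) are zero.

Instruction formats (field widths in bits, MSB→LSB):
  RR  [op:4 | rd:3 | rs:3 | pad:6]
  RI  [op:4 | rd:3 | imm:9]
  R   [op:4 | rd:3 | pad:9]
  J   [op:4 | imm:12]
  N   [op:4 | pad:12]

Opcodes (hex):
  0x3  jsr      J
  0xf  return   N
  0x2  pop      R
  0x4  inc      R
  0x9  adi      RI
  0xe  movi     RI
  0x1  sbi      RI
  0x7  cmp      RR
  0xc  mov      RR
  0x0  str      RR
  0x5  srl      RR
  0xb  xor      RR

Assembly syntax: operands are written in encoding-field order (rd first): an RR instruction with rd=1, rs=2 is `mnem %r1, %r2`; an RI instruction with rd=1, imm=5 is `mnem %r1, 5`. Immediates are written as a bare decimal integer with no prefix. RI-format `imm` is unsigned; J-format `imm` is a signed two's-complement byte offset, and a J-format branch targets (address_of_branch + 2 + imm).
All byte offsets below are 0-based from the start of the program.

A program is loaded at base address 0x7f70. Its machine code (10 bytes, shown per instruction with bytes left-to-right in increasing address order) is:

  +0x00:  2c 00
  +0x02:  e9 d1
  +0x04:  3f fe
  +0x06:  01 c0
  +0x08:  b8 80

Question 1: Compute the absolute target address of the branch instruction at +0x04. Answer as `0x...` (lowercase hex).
[04] 3f fe → 0x3ffe
  top 4b → 0x3 → jsr [J]
  imm@[11:0]=0xffe (s12→-2) ⇒ -2
  target = base 0x7f70 + off 0x04 + 2 + imm -2 = 0x7f74

0x7f74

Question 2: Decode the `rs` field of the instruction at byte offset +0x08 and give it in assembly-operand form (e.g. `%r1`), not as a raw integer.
%r2

off 0x08: read b8 80 as big → 0xb880
  top 4b → 0xb → xor [RR]
  [11:9] rd=4 = %r4
  [8:6] rs=2 = %r2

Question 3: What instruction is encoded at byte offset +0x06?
+0x06: 01 c0 ⇒ word 0x01c0 (big)
  op=0x01c0>>12=0x0 ⇒ str (RR)
  rd: (w>>9)&0x7=0x0 → %r0
  rs: (w>>6)&0x7=0x7 → %r7

str %r0, %r7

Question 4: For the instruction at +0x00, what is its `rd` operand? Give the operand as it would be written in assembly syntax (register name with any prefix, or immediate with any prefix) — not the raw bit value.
@+00  big-endian(2c 00) = 0x2c00
  opcode bits[15:12]=0x2: pop/R
  rd@[11:9]=0x6 ⇒ %r6

%r6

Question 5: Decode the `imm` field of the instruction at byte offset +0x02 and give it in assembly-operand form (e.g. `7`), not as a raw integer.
+0x02: e9 d1 ⇒ word 0xe9d1 (big)
  opcode bits[15:12]=0xe: movi/RI
  rd@[11:9]=0x4 ⇒ %r4
  imm@[8:0]=0x1d1 ⇒ 465

465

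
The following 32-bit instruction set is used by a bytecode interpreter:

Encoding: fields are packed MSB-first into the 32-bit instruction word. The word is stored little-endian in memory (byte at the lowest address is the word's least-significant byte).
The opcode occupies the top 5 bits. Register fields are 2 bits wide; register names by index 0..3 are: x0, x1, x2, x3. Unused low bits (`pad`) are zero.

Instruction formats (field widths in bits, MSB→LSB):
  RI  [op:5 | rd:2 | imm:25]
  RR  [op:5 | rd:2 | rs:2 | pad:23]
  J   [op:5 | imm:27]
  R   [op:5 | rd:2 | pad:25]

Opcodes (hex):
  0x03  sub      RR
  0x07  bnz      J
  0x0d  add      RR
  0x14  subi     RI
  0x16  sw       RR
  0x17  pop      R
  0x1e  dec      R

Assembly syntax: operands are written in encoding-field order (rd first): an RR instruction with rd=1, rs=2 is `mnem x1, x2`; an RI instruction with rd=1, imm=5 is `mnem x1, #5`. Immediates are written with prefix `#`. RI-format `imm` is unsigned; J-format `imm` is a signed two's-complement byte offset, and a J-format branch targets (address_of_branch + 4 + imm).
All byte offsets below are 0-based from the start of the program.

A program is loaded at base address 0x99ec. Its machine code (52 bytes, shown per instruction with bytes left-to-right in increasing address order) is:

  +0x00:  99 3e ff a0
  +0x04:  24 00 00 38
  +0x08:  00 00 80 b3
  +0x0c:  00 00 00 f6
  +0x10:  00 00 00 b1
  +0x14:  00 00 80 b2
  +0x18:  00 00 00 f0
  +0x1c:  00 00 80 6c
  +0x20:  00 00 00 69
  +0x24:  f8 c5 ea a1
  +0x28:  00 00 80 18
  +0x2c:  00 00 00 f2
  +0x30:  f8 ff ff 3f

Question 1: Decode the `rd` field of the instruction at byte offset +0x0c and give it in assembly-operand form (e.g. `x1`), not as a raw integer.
off 0x0c: read 00 00 00 f6 as little → 0xf6000000
  top 5b → 0x1e → dec [R]
  rd: (w>>25)&0x3=0x3 → x3

x3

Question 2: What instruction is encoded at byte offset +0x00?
subi x0, #16727705

off 0x00: read 99 3e ff a0 as little → 0xa0ff3e99
  top 5b → 0x14 → subi [RI]
  rd: (w>>25)&0x3=0x0 → x0
  imm: (w>>0)&0x1ffffff=0xff3e99 → #16727705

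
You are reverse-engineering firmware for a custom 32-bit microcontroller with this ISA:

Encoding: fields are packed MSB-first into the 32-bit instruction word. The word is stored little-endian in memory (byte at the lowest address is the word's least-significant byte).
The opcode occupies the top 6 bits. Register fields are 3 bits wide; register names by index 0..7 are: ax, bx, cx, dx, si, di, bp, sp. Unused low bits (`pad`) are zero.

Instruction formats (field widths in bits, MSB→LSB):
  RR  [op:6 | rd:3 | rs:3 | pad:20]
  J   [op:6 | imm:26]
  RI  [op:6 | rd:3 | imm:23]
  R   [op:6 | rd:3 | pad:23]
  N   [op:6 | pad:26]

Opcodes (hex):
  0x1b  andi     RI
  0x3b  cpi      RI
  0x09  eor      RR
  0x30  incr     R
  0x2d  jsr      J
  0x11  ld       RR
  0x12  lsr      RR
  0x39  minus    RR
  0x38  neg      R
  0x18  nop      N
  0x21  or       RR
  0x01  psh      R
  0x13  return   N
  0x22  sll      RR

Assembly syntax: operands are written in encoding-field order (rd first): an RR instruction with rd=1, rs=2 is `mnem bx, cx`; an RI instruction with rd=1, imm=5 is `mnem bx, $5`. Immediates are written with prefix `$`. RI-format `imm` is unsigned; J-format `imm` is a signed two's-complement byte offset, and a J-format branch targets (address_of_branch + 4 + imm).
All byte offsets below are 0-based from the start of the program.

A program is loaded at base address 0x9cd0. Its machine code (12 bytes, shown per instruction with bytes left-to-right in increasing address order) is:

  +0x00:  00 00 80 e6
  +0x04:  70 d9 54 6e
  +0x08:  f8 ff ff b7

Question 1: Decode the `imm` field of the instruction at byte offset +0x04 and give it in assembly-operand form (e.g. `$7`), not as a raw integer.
$5560688

@+04  little-endian(70 d9 54 6e) = 0x6e54d970
  opcode bits[31:26]=0x1b: andi/RI
  [25:23] rd=4 = si
  [22:0] imm=5560688 = $5560688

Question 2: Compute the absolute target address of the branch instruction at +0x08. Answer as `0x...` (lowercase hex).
0x9cd4

off 0x08: read f8 ff ff b7 as little → 0xb7fffff8
  opcode bits[31:26]=0x2d: jsr/J
  imm@[25:0]=0x3fffff8 (s26→-8) ⇒ $-8
  target = base 0x9cd0 + off 0x08 + 4 + imm -8 = 0x9cd4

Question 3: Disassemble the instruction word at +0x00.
off 0x00: read 00 00 80 e6 as little → 0xe6800000
  op=0xe6800000>>26=0x39 ⇒ minus (RR)
  rd@[25:23]=0x5 ⇒ di
  rs@[22:20]=0x0 ⇒ ax

minus di, ax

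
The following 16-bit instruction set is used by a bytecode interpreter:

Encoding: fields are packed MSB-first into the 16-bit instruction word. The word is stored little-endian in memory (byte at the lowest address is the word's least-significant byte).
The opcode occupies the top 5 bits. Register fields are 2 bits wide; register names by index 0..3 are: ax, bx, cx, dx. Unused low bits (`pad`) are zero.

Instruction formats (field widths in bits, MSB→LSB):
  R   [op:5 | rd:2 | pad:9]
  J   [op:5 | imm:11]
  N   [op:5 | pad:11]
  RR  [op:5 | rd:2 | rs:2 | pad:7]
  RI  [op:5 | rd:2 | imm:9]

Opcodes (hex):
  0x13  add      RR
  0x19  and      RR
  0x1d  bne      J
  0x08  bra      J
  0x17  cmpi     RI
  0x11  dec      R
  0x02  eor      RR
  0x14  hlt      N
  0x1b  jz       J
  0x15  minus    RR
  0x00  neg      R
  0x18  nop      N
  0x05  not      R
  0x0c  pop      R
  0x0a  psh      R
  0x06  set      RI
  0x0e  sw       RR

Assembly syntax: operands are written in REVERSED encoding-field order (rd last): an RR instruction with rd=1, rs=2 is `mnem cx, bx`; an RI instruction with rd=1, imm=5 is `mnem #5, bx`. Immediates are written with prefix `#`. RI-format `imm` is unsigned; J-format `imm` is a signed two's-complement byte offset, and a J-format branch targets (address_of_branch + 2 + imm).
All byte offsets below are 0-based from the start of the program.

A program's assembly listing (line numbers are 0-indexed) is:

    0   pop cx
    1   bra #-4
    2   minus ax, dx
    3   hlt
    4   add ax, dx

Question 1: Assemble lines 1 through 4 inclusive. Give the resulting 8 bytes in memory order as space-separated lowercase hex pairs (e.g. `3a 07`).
fc 47 00 ae 00 a0 00 9e

1. bra fields op=0x8:5|imm=-4:11 → word 47fch → fc 47
2. minus fields op=0x15:5|rd=3:2|rs=0:2|pad=0:7 → word ae00h → 00 ae
3. hlt fields op=0x14:5|pad=0:11 → word a000h → 00 a0
4. add fields op=0x13:5|rd=3:2|rs=0:2|pad=0:7 → word 9e00h → 00 9e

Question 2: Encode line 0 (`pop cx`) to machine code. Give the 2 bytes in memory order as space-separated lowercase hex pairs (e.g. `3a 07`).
00 64

line 0 (pop): pack op=0xc:5|rd=2:2|pad=0:9 = 0x6400; little→ 00 64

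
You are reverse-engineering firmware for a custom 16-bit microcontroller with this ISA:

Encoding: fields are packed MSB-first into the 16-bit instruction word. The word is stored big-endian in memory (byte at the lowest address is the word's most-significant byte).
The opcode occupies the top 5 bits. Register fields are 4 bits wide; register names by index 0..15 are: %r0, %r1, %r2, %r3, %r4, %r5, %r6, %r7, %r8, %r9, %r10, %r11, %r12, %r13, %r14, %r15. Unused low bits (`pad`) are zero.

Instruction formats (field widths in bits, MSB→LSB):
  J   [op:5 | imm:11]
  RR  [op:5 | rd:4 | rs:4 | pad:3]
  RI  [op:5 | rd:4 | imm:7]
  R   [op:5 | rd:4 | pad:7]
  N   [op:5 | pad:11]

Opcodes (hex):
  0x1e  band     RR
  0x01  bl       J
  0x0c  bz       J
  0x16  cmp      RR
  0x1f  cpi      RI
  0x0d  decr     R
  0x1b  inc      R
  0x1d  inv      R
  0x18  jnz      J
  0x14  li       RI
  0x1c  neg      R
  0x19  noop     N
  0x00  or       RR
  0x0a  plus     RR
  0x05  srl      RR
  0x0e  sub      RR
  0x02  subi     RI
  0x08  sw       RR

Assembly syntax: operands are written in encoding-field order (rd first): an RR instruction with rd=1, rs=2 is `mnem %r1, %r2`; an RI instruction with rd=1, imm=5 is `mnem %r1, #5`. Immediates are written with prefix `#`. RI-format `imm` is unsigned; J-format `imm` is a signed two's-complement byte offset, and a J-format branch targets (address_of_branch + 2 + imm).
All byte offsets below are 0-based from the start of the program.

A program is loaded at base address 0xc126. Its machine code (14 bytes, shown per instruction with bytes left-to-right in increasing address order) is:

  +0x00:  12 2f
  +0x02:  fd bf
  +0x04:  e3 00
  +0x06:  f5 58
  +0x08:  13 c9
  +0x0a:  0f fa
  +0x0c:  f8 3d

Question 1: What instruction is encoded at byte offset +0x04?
neg %r6

off 0x04: read e3 00 as big → 0xe300
  op=0xe300>>11=0x1c ⇒ neg (R)
  rd@[10:7]=0x6 ⇒ %r6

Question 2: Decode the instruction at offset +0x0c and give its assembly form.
[0c] f8 3d → 0xf83d
  op=0xf83d>>11=0x1f ⇒ cpi (RI)
  rd: (w>>7)&0xf=0x0 → %r0
  imm: (w>>0)&0x7f=0x3d → #61

cpi %r0, #61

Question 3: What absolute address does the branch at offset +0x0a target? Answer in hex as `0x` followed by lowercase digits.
0xc12c

@+0a  big-endian(0f fa) = 0x0ffa
  opcode bits[15:11]=0x1: bl/J
  [10:0] imm=2042 (s11→-6) = #-6
  target = base 0xc126 + off 0x0a + 2 + imm -6 = 0xc12c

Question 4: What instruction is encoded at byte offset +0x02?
off 0x02: read fd bf as big → 0xfdbf
  op=0xfdbf>>11=0x1f ⇒ cpi (RI)
  rd@[10:7]=0xb ⇒ %r11
  imm@[6:0]=0x3f ⇒ #63

cpi %r11, #63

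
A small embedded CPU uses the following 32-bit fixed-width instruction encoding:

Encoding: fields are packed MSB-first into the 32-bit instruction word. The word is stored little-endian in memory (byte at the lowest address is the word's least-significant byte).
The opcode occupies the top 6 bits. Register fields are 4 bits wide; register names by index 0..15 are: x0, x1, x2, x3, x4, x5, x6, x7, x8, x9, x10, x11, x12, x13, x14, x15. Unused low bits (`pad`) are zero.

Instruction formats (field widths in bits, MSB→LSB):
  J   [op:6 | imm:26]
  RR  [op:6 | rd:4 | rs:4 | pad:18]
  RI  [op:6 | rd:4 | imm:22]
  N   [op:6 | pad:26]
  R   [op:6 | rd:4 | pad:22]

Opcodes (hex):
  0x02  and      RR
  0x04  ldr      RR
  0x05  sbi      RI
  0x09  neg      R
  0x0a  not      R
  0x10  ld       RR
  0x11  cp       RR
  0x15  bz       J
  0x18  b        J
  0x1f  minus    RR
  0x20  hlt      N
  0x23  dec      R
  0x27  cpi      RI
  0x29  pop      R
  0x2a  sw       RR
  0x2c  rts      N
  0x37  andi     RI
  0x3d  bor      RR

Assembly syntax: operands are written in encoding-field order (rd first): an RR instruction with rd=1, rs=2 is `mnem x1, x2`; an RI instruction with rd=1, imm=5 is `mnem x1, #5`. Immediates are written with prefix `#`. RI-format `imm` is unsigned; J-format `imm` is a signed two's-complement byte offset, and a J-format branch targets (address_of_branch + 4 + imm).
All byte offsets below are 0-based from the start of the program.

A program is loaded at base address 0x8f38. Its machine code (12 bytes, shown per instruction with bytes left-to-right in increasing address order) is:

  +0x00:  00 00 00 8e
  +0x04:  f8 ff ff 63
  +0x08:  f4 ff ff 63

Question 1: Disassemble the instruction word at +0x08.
b #-12

[08] f4 ff ff 63 → 0x63fffff4
  op=0x63fffff4>>26=0x18 ⇒ b (J)
  imm: (w>>0)&0x3ffffff=0x3fffff4 (s26→-12) → #-12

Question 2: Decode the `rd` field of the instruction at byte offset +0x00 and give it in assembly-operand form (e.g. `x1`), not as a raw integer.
x8

[00] 00 00 00 8e → 0x8e000000
  op=0x8e000000>>26=0x23 ⇒ dec (R)
  rd@[25:22]=0x8 ⇒ x8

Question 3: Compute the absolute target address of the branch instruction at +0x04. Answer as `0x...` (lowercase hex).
0x8f38

[04] f8 ff ff 63 → 0x63fffff8
  op=0x63fffff8>>26=0x18 ⇒ b (J)
  [25:0] imm=67108856 (s26→-8) = #-8
  target = base 0x8f38 + off 0x04 + 4 + imm -8 = 0x8f38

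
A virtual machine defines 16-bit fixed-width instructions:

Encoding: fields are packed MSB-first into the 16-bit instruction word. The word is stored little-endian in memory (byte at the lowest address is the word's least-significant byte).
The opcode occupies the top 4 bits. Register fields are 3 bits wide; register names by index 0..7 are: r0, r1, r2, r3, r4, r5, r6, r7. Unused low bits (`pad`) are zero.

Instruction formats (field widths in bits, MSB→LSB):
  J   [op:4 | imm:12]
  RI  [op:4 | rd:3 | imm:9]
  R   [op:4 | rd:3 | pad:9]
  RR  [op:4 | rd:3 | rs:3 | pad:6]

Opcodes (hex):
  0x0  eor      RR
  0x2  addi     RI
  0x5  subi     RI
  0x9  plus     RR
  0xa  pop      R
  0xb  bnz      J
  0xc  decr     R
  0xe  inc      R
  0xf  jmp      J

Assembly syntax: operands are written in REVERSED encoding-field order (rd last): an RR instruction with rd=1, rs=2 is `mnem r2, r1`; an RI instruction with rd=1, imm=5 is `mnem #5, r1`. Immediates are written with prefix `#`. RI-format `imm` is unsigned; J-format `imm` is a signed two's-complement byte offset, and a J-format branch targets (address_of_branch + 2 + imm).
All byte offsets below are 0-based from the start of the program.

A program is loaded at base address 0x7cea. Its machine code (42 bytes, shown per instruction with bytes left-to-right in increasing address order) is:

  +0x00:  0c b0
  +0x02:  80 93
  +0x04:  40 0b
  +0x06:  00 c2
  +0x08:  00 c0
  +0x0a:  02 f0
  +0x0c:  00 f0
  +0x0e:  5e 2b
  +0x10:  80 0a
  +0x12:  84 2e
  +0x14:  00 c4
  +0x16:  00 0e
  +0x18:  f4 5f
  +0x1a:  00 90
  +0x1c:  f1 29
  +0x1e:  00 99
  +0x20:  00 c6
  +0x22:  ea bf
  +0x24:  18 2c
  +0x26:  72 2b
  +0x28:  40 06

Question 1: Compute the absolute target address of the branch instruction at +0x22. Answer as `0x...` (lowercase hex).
+0x22: ea bf ⇒ word 0xbfea (little)
  top 4b → 0xb → bnz [J]
  imm@[11:0]=0xfea (s12→-22) ⇒ #-22
  target = base 0x7cea + off 0x22 + 2 + imm -22 = 0x7cf8

0x7cf8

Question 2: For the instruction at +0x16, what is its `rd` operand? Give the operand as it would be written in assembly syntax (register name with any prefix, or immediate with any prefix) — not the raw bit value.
r7

off 0x16: read 00 0e as little → 0x0e00
  opcode bits[15:12]=0x0: eor/RR
  [11:9] rd=7 = r7
  [8:6] rs=0 = r0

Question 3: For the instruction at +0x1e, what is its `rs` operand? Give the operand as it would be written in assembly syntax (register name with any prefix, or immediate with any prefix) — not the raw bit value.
[1e] 00 99 → 0x9900
  opcode bits[15:12]=0x9: plus/RR
  rd: (w>>9)&0x7=0x4 → r4
  rs: (w>>6)&0x7=0x4 → r4

r4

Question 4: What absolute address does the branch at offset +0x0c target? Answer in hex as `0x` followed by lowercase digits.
0x7cf8

+0x0c: 00 f0 ⇒ word 0xf000 (little)
  top 4b → 0xf → jmp [J]
  [11:0] imm=0 = #0
  target = base 0x7cea + off 0x0c + 2 + imm 0 = 0x7cf8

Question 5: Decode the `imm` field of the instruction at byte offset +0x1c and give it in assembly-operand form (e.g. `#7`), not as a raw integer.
#497

@+1c  little-endian(f1 29) = 0x29f1
  opcode bits[15:12]=0x2: addi/RI
  rd: (w>>9)&0x7=0x4 → r4
  imm: (w>>0)&0x1ff=0x1f1 → #497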